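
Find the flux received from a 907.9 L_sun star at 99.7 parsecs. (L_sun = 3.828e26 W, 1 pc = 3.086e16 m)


F = L / (4*pi*d^2) = 3.475e+29 / (4*pi*(3.077e+18)^2) = 2.922e-09

2.922e-09 W/m^2


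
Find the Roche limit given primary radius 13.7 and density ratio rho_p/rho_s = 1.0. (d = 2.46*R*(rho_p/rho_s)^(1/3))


d_Roche = 2.46 * 13.7 * 1.0^(1/3) = 33.702

33.702


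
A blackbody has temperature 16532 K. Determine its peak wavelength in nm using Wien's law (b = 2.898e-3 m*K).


lam_max = b / T = 2.898e-3 / 16532 = 1.753e-07 m = 175.2964 nm

175.2964 nm


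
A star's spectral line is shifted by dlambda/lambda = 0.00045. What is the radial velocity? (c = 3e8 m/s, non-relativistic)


v = (dlambda/lambda) * c = 0.00045 * 3e8 = 135000.0

135000.0 m/s


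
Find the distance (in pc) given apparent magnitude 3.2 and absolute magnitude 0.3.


d = 10^((m - M + 5)/5) = 10^((3.2 - 0.3 + 5)/5) = 38.0189

38.0189 pc


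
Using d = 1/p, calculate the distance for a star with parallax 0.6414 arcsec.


d = 1/p = 1/0.6414 = 1.5591

1.5591 pc


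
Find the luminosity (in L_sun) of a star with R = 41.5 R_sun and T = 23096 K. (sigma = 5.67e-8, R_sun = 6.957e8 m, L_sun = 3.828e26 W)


R = 41.5 * 6.957e8 m = 2.887155e+10 m. L = 4*pi*R^2*sigma*T^4 = 4*pi*(2.887155e+10)^2 * 5.67e-8 * 23096^4 = 1.689974714e+32 W. L/L_sun = 1.689974714e+32 / 3.828e26 = 441477.198

441477.198 L_sun


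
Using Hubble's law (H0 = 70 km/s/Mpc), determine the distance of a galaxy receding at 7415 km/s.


d = v / H0 = 7415 / 70 = 105.9286

105.9286 Mpc


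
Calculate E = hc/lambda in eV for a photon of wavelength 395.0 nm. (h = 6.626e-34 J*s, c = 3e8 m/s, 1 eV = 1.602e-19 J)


E = hc/lambda = 6.626e-34 * 3e8 / 3.950e-07 = 5.032e-19 J = 3.1413 eV

3.1413 eV


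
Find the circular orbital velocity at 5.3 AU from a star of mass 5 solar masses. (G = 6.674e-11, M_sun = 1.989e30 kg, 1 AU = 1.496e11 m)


v = sqrt(GM/r) = sqrt(6.674e-11 * 9.945e+30 / 7.929e+11) = 28932.8865

28932.8865 m/s


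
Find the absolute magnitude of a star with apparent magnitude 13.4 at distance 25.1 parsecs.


M = m - 5*log10(d) + 5 = 13.4 - 5*log10(25.1) + 5 = 11.4016

11.4016


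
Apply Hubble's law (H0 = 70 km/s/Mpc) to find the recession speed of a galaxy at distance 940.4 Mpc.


v = H0 * d = 70 * 940.4 = 65828.0

65828.0 km/s


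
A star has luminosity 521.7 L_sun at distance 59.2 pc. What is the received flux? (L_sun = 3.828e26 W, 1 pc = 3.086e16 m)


F = L / (4*pi*d^2) = 1.997e+29 / (4*pi*(1.827e+18)^2) = 4.762e-09

4.762e-09 W/m^2


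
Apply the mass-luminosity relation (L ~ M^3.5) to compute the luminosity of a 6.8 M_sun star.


L/L_sun = (M/M_sun)^3.5 = 6.8^3.5 = 819.9383

819.9383 L_sun


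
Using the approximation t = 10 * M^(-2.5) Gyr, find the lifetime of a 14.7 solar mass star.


t = 10 * M^(-2.5) = 10 * 14.7^(-2.5) = 0.0121

0.0121 Gyr


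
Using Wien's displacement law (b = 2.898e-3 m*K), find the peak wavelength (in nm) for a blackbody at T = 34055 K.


lam_max = b / T = 2.898e-3 / 34055 = 8.510e-08 m = 85.0976 nm

85.0976 nm


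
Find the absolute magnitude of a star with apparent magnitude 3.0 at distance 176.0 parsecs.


M = m - 5*log10(d) + 5 = 3.0 - 5*log10(176.0) + 5 = -3.2276

-3.2276


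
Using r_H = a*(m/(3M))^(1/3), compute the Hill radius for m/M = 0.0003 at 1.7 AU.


r_H = a * (m/3M)^(1/3) = 1.7 * (0.0003/3)^(1/3) = 0.0789

0.0789 AU


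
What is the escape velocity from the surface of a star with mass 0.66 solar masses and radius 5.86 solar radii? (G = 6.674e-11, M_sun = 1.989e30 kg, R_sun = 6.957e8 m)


M = 0.66 * 1.989e30 kg = 1.31274e+30 kg; R = 5.86 * 6.957e8 m = 4.076802e+09 m. v_esc = sqrt(2GM/R) = sqrt(2 * 6.674e-11 * 1.31274e+30 / 4.076802e+09) = 207318.3046

207318.3046 m/s


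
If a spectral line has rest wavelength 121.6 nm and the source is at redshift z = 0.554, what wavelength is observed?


lam_obs = lam_emit * (1 + z) = 121.6 * (1 + 0.554) = 188.9664

188.9664 nm


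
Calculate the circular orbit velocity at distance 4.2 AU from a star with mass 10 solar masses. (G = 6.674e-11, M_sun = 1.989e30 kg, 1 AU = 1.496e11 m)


v = sqrt(GM/r) = sqrt(6.674e-11 * 1.989e+31 / 6.283e+11) = 45964.2365

45964.2365 m/s


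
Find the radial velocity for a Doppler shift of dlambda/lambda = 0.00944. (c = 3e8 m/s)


v = (dlambda/lambda) * c = 0.00944 * 3e8 = 2.832e+06

2.832e+06 m/s


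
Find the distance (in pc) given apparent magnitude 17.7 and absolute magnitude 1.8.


d = 10^((m - M + 5)/5) = 10^((17.7 - 1.8 + 5)/5) = 15135.6125

15135.6125 pc


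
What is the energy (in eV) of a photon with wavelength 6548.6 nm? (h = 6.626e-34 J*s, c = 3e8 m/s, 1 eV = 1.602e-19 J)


E = hc/lambda = 6.626e-34 * 3e8 / 6.549e-06 = 3.035e-20 J = 0.1895 eV

0.1895 eV


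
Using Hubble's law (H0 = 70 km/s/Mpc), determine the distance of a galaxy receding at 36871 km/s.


d = v / H0 = 36871 / 70 = 526.7286

526.7286 Mpc


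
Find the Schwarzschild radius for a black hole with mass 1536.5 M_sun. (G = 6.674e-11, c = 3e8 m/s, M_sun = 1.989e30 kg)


M = 1536.5 * 1.989e30 kg = 3.0560985e+33 kg. rs = 2GM/c^2 = 2 * 6.674e-11 * 3.0560985e+33 / (3e8)^2 = 4.533e+06

4.533e+06 m


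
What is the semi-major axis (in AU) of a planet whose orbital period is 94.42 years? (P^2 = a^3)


a = P^(2/3) = 94.42^(2/3) = 20.7353

20.7353 AU


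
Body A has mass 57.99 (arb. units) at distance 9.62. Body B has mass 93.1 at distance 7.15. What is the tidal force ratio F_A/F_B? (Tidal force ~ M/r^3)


Ratio = (M1/r1^3) / (M2/r2^3) = (57.99/9.62^3) / (93.1/7.15^3) = 0.2557

0.2557


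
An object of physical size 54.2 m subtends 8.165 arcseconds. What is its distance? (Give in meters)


D = size / theta_rad, theta_rad = 8.165 * pi/(180*3600) = 3.959e-05, D = 1.369e+06

1.369e+06 m


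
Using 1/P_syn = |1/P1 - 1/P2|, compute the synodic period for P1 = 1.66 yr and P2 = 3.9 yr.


1/P_syn = |1/P1 - 1/P2| = |1/1.66 - 1/3.9| => P_syn = 2.8902

2.8902 years


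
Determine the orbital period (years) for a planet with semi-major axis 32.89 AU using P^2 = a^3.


P = a^(3/2) = 32.89^1.5 = 188.6235

188.6235 years


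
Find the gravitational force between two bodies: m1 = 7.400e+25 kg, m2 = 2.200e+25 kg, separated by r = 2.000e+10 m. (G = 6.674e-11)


F = G*m1*m2/r^2 = 6.674e-11 * 7.400e+25 * 2.200e+25 / (2.000e+10)^2 = 6.674e-11 * 1.628e+51 / 4.000e+20 = 2.716e+20

2.716e+20 N


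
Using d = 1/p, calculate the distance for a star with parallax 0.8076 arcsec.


d = 1/p = 1/0.8076 = 1.2382

1.2382 pc


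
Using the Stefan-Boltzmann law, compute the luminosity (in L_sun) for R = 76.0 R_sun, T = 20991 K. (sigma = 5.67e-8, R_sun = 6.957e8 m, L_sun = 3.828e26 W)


R = 76.0 * 6.957e8 m = 5.28732e+10 m. L = 4*pi*R^2*sigma*T^4 = 4*pi*(5.28732e+10)^2 * 5.67e-8 * 20991^4 = 3.867199961e+32 W. L/L_sun = 3.867199961e+32 / 3.828e26 = 1.010e+06

1.010e+06 L_sun


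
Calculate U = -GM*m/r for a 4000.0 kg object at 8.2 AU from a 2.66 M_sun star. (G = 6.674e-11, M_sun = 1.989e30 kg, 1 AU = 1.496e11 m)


M = 2.66 * 1.989e30 kg = 5.29074e+30 kg; r = 8.2 AU * 1.496e11 m/AU = 1.22672e+12 m. U = -GM*m/r = -(6.674e-11 * 5.29074e+30 * 4000.0) / 1.22672e+12 = -1.151e+12

-1.151e+12 J


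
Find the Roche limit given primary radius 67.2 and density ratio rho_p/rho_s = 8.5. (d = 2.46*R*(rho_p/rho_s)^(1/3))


d_Roche = 2.46 * 67.2 * 8.5^(1/3) = 337.3733

337.3733


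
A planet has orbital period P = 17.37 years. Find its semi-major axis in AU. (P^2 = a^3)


a = P^(2/3) = 17.37^(2/3) = 6.7071

6.7071 AU


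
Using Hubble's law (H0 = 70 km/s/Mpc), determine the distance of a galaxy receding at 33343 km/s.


d = v / H0 = 33343 / 70 = 476.3286

476.3286 Mpc


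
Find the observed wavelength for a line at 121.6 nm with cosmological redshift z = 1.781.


lam_obs = lam_emit * (1 + z) = 121.6 * (1 + 1.781) = 338.1696

338.1696 nm


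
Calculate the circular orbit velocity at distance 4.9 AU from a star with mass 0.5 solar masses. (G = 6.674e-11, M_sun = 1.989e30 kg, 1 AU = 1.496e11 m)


v = sqrt(GM/r) = sqrt(6.674e-11 * 9.945e+29 / 7.330e+11) = 9515.501

9515.501 m/s


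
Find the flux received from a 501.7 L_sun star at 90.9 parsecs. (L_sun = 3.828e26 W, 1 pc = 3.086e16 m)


F = L / (4*pi*d^2) = 1.921e+29 / (4*pi*(2.805e+18)^2) = 1.942e-09

1.942e-09 W/m^2


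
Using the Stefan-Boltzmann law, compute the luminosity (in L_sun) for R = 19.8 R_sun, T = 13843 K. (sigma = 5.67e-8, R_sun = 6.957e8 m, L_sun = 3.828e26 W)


R = 19.8 * 6.957e8 m = 1.377486e+10 m. L = 4*pi*R^2*sigma*T^4 = 4*pi*(1.377486e+10)^2 * 5.67e-8 * 13843^4 = 4.964644843e+30 W. L/L_sun = 4.964644843e+30 / 3.828e26 = 12969.2916

12969.2916 L_sun


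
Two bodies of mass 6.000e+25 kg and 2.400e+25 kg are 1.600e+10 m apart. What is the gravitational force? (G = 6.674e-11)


F = G*m1*m2/r^2 = 6.674e-11 * 6.000e+25 * 2.400e+25 / (1.600e+10)^2 = 6.674e-11 * 1.440e+51 / 2.560e+20 = 3.754e+20

3.754e+20 N


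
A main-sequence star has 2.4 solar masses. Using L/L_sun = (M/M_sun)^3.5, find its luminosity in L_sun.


L/L_sun = (M/M_sun)^3.5 = 2.4^3.5 = 21.416

21.416 L_sun


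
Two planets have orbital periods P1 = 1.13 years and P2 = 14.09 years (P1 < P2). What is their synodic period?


1/P_syn = |1/P1 - 1/P2| = |1/1.13 - 1/14.09| => P_syn = 1.2285

1.2285 years


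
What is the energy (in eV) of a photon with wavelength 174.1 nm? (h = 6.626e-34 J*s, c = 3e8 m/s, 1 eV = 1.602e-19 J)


E = hc/lambda = 6.626e-34 * 3e8 / 1.741e-07 = 1.142e-18 J = 7.1271 eV

7.1271 eV


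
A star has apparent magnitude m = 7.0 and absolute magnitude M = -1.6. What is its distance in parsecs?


d = 10^((m - M + 5)/5) = 10^((7.0 - -1.6 + 5)/5) = 524.8075

524.8075 pc


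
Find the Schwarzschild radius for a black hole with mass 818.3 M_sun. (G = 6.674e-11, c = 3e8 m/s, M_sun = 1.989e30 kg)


M = 818.3 * 1.989e30 kg = 1.6275987e+33 kg. rs = 2GM/c^2 = 2 * 6.674e-11 * 1.6275987e+33 / (3e8)^2 = 2.414e+06

2.414e+06 m


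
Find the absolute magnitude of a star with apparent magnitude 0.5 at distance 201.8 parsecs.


M = m - 5*log10(d) + 5 = 0.5 - 5*log10(201.8) + 5 = -6.0246

-6.0246


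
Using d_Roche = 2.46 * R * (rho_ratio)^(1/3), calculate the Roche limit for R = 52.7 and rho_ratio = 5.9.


d_Roche = 2.46 * 52.7 * 5.9^(1/3) = 234.2591

234.2591


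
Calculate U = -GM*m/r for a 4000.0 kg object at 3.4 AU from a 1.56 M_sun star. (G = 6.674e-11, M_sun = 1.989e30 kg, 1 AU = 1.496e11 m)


M = 1.56 * 1.989e30 kg = 3.10284e+30 kg; r = 3.4 AU * 1.496e11 m/AU = 5.0864e+11 m. U = -GM*m/r = -(6.674e-11 * 3.10284e+30 * 4000.0) / 5.0864e+11 = -1.629e+12

-1.629e+12 J


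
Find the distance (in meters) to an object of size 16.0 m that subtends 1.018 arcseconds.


D = size / theta_rad, theta_rad = 1.018 * pi/(180*3600) = 4.935e-06, D = 3.242e+06

3.242e+06 m


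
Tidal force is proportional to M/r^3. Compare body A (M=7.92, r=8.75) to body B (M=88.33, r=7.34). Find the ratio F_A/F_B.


Ratio = (M1/r1^3) / (M2/r2^3) = (7.92/8.75^3) / (88.33/7.34^3) = 0.0529

0.0529


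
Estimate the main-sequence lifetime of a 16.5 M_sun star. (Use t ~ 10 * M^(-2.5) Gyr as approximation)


t = 10 * M^(-2.5) = 10 * 16.5^(-2.5) = 0.009

0.009 Gyr


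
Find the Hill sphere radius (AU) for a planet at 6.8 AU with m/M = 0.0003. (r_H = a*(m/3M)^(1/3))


r_H = a * (m/3M)^(1/3) = 6.8 * (0.0003/3)^(1/3) = 0.3156

0.3156 AU


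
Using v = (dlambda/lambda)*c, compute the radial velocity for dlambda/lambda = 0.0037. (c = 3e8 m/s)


v = (dlambda/lambda) * c = 0.0037 * 3e8 = 1.110e+06

1.110e+06 m/s


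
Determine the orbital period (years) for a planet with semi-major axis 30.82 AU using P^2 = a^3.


P = a^(3/2) = 30.82^1.5 = 171.0996

171.0996 years


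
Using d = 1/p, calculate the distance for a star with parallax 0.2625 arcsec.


d = 1/p = 1/0.2625 = 3.8095

3.8095 pc


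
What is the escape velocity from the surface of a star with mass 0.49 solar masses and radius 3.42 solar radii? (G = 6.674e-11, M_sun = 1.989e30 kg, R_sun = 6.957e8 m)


M = 0.49 * 1.989e30 kg = 9.7461e+29 kg; R = 3.42 * 6.957e8 m = 2.379294e+09 m. v_esc = sqrt(2GM/R) = sqrt(2 * 6.674e-11 * 9.7461e+29 / 2.379294e+09) = 233829.5941

233829.5941 m/s


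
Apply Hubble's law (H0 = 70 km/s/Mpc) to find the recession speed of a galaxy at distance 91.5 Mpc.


v = H0 * d = 70 * 91.5 = 6405.0

6405.0 km/s


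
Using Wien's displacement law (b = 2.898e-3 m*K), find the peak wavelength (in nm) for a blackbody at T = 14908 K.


lam_max = b / T = 2.898e-3 / 14908 = 1.944e-07 m = 194.3923 nm

194.3923 nm


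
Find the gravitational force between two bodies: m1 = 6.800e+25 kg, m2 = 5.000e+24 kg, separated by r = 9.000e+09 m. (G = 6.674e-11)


F = G*m1*m2/r^2 = 6.674e-11 * 6.800e+25 * 5.000e+24 / (9.000e+09)^2 = 6.674e-11 * 3.400e+50 / 8.100e+19 = 2.801e+20

2.801e+20 N


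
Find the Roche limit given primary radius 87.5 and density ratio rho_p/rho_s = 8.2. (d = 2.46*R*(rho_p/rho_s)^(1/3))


d_Roche = 2.46 * 87.5 * 8.2^(1/3) = 434.058

434.058


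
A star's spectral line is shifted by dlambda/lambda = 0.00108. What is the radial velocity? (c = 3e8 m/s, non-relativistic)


v = (dlambda/lambda) * c = 0.00108 * 3e8 = 324000.0

324000.0 m/s


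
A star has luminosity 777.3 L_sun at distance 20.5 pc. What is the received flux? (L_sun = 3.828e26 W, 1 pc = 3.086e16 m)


F = L / (4*pi*d^2) = 2.976e+29 / (4*pi*(6.326e+17)^2) = 5.916e-08

5.916e-08 W/m^2


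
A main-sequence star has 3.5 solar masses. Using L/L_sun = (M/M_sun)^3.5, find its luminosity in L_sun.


L/L_sun = (M/M_sun)^3.5 = 3.5^3.5 = 80.2118

80.2118 L_sun


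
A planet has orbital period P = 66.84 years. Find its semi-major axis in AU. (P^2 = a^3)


a = P^(2/3) = 66.84^(2/3) = 16.4699

16.4699 AU


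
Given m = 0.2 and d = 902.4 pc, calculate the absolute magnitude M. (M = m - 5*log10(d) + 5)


M = m - 5*log10(d) + 5 = 0.2 - 5*log10(902.4) + 5 = -9.577

-9.577


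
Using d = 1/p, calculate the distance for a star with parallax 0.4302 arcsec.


d = 1/p = 1/0.4302 = 2.3245

2.3245 pc


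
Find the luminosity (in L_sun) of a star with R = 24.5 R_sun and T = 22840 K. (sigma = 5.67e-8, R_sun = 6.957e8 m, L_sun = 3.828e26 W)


R = 24.5 * 6.957e8 m = 1.704465e+10 m. L = 4*pi*R^2*sigma*T^4 = 4*pi*(1.704465e+10)^2 * 5.67e-8 * 22840^4 = 5.633178287e+31 W. L/L_sun = 5.633178287e+31 / 3.828e26 = 147157.2175

147157.2175 L_sun


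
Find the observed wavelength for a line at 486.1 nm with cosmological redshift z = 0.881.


lam_obs = lam_emit * (1 + z) = 486.1 * (1 + 0.881) = 914.3541

914.3541 nm


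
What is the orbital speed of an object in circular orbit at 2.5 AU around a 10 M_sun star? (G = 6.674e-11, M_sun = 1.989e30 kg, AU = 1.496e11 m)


v = sqrt(GM/r) = sqrt(6.674e-11 * 1.989e+31 / 3.740e+11) = 59576.4597

59576.4597 m/s


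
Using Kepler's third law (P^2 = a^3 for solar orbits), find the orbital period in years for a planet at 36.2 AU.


P = a^(3/2) = 36.2^1.5 = 217.8025

217.8025 years


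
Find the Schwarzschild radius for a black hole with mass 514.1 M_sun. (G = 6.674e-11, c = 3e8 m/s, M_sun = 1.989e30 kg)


M = 514.1 * 1.989e30 kg = 1.0225449e+33 kg. rs = 2GM/c^2 = 2 * 6.674e-11 * 1.0225449e+33 / (3e8)^2 = 1.517e+06

1.517e+06 m


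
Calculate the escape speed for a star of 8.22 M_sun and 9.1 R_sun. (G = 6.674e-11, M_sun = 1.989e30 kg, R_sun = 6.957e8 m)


M = 8.22 * 1.989e30 kg = 1.634958e+31 kg; R = 9.1 * 6.957e8 m = 6.33087e+09 m. v_esc = sqrt(2GM/R) = sqrt(2 * 6.674e-11 * 1.634958e+31 / 6.33087e+09) = 587123.8215

587123.8215 m/s


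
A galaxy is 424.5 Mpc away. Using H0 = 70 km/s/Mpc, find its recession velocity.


v = H0 * d = 70 * 424.5 = 29715.0

29715.0 km/s


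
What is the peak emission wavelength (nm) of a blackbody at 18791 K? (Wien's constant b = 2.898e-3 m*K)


lam_max = b / T = 2.898e-3 / 18791 = 1.542e-07 m = 154.2228 nm

154.2228 nm


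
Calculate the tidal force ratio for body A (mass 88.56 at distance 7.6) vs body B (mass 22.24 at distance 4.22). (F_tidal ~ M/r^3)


Ratio = (M1/r1^3) / (M2/r2^3) = (88.56/7.6^3) / (22.24/4.22^3) = 0.6817

0.6817


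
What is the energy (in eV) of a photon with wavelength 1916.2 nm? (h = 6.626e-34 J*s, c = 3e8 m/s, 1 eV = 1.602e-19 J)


E = hc/lambda = 6.626e-34 * 3e8 / 1.916e-06 = 1.037e-19 J = 0.6475 eV

0.6475 eV


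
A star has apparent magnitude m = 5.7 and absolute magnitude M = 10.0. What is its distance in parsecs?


d = 10^((m - M + 5)/5) = 10^((5.7 - 10.0 + 5)/5) = 1.3804

1.3804 pc


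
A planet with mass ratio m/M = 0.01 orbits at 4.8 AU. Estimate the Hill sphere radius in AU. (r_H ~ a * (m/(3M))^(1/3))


r_H = a * (m/3M)^(1/3) = 4.8 * (0.01/3)^(1/3) = 0.717

0.717 AU


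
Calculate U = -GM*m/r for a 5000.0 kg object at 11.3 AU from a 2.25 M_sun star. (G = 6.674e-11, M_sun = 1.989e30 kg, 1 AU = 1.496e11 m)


M = 2.25 * 1.989e30 kg = 4.47525e+30 kg; r = 11.3 AU * 1.496e11 m/AU = 1.69048e+12 m. U = -GM*m/r = -(6.674e-11 * 4.47525e+30 * 5000.0) / 1.69048e+12 = -8.834e+11

-8.834e+11 J


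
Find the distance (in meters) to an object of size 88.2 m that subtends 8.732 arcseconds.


D = size / theta_rad, theta_rad = 8.732 * pi/(180*3600) = 4.233e-05, D = 2.083e+06

2.083e+06 m


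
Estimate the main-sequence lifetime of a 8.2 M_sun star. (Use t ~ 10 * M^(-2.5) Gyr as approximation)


t = 10 * M^(-2.5) = 10 * 8.2^(-2.5) = 0.0519

0.0519 Gyr


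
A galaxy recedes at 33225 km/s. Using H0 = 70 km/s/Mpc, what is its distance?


d = v / H0 = 33225 / 70 = 474.6429

474.6429 Mpc


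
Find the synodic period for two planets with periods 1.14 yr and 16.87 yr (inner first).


1/P_syn = |1/P1 - 1/P2| = |1/1.14 - 1/16.87| => P_syn = 1.2226

1.2226 years


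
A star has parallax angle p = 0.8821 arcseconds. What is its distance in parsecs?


d = 1/p = 1/0.8821 = 1.1337

1.1337 pc


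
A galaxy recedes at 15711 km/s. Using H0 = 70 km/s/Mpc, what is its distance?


d = v / H0 = 15711 / 70 = 224.4429

224.4429 Mpc


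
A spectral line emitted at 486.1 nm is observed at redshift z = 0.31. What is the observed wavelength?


lam_obs = lam_emit * (1 + z) = 486.1 * (1 + 0.31) = 636.791

636.791 nm


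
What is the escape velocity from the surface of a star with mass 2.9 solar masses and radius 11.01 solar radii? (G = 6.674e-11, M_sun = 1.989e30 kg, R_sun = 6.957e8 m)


M = 2.9 * 1.989e30 kg = 5.7681e+30 kg; R = 11.01 * 6.957e8 m = 7.659657e+09 m. v_esc = sqrt(2GM/R) = sqrt(2 * 6.674e-11 * 5.7681e+30 / 7.659657e+09) = 317044.2115

317044.2115 m/s


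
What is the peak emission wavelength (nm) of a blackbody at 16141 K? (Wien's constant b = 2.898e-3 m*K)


lam_max = b / T = 2.898e-3 / 16141 = 1.795e-07 m = 179.5428 nm

179.5428 nm


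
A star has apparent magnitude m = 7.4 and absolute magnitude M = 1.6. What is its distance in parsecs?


d = 10^((m - M + 5)/5) = 10^((7.4 - 1.6 + 5)/5) = 144.544

144.544 pc


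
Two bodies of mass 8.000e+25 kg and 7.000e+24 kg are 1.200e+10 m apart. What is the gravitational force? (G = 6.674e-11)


F = G*m1*m2/r^2 = 6.674e-11 * 8.000e+25 * 7.000e+24 / (1.200e+10)^2 = 6.674e-11 * 5.600e+50 / 1.440e+20 = 2.595e+20

2.595e+20 N


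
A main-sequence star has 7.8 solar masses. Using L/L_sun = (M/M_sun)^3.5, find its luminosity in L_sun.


L/L_sun = (M/M_sun)^3.5 = 7.8^3.5 = 1325.3516

1325.3516 L_sun


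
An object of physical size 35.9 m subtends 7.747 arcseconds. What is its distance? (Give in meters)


D = size / theta_rad, theta_rad = 7.747 * pi/(180*3600) = 3.756e-05, D = 955841.8154

955841.8154 m


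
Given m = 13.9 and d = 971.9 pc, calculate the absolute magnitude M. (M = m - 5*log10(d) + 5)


M = m - 5*log10(d) + 5 = 13.9 - 5*log10(971.9) + 5 = 3.9619

3.9619


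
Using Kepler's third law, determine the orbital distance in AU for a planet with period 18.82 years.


a = P^(2/3) = 18.82^(2/3) = 7.0753

7.0753 AU


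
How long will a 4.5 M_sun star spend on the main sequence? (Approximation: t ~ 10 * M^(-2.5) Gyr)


t = 10 * M^(-2.5) = 10 * 4.5^(-2.5) = 0.2328

0.2328 Gyr


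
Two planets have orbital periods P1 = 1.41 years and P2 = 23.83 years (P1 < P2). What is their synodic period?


1/P_syn = |1/P1 - 1/P2| = |1/1.41 - 1/23.83| => P_syn = 1.4987

1.4987 years


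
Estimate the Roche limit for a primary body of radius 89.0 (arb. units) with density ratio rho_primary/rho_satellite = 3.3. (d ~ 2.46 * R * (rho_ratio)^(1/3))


d_Roche = 2.46 * 89.0 * 3.3^(1/3) = 325.9591

325.9591


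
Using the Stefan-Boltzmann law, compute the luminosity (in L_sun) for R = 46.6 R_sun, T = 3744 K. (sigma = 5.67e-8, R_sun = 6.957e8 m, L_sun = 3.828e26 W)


R = 46.6 * 6.957e8 m = 3.241962e+10 m. L = 4*pi*R^2*sigma*T^4 = 4*pi*(3.241962e+10)^2 * 5.67e-8 * 3744^4 = 1.471472409e+29 W. L/L_sun = 1.471472409e+29 / 3.828e26 = 384.3972

384.3972 L_sun


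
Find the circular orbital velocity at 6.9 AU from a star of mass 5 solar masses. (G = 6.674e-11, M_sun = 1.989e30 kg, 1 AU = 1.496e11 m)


v = sqrt(GM/r) = sqrt(6.674e-11 * 9.945e+30 / 1.032e+12) = 25357.4252

25357.4252 m/s


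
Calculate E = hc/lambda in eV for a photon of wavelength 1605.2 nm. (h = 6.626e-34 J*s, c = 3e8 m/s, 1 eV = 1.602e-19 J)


E = hc/lambda = 6.626e-34 * 3e8 / 1.605e-06 = 1.238e-19 J = 0.773 eV

0.773 eV


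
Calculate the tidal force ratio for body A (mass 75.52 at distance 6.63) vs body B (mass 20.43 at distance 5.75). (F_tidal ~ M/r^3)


Ratio = (M1/r1^3) / (M2/r2^3) = (75.52/6.63^3) / (20.43/5.75^3) = 2.4113

2.4113


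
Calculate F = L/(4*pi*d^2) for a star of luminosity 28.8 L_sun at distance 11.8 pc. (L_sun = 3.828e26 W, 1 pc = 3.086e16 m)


F = L / (4*pi*d^2) = 1.102e+28 / (4*pi*(3.641e+17)^2) = 6.616e-09

6.616e-09 W/m^2


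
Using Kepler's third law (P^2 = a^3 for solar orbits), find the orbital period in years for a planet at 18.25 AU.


P = a^(3/2) = 18.25^1.5 = 77.964

77.964 years


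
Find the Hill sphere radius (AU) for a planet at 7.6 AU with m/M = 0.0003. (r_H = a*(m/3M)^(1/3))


r_H = a * (m/3M)^(1/3) = 7.6 * (0.0003/3)^(1/3) = 0.3528

0.3528 AU


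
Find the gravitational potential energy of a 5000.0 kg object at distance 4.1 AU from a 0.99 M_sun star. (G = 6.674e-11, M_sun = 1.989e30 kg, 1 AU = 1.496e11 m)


M = 0.99 * 1.989e30 kg = 1.96911e+30 kg; r = 4.1 AU * 1.496e11 m/AU = 6.1336e+11 m. U = -GM*m/r = -(6.674e-11 * 1.96911e+30 * 5000.0) / 6.1336e+11 = -1.071e+12

-1.071e+12 J


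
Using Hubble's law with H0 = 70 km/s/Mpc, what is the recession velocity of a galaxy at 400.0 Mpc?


v = H0 * d = 70 * 400.0 = 28000.0

28000.0 km/s


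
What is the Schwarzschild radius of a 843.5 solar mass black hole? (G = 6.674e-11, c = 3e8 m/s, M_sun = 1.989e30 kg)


M = 843.5 * 1.989e30 kg = 1.6777215e+33 kg. rs = 2GM/c^2 = 2 * 6.674e-11 * 1.6777215e+33 / (3e8)^2 = 2.488e+06

2.488e+06 m


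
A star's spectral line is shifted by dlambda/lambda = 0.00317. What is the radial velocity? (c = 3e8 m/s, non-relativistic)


v = (dlambda/lambda) * c = 0.00317 * 3e8 = 951000.0

951000.0 m/s


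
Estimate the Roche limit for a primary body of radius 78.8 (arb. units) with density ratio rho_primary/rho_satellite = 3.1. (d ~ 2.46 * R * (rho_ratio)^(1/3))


d_Roche = 2.46 * 78.8 * 3.1^(1/3) = 282.6497

282.6497


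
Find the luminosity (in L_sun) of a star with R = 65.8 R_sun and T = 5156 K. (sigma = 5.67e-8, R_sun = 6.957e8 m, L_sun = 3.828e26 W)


R = 65.8 * 6.957e8 m = 4.577706e+10 m. L = 4*pi*R^2*sigma*T^4 = 4*pi*(4.577706e+10)^2 * 5.67e-8 * 5156^4 = 1.055213531e+30 W. L/L_sun = 1.055213531e+30 / 3.828e26 = 2756.5662

2756.5662 L_sun


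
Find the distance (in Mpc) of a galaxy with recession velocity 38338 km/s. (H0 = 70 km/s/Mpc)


d = v / H0 = 38338 / 70 = 547.6857

547.6857 Mpc


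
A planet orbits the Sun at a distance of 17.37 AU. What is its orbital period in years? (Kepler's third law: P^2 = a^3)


P = a^(3/2) = 17.37^1.5 = 72.3935

72.3935 years


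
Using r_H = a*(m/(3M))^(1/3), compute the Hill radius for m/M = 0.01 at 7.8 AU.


r_H = a * (m/3M)^(1/3) = 7.8 * (0.01/3)^(1/3) = 1.1652

1.1652 AU


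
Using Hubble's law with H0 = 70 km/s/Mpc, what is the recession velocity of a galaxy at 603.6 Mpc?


v = H0 * d = 70 * 603.6 = 42252.0

42252.0 km/s


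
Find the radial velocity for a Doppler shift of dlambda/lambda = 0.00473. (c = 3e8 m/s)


v = (dlambda/lambda) * c = 0.00473 * 3e8 = 1.419e+06

1.419e+06 m/s


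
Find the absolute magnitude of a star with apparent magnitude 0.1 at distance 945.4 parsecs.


M = m - 5*log10(d) + 5 = 0.1 - 5*log10(945.4) + 5 = -9.7781

-9.7781


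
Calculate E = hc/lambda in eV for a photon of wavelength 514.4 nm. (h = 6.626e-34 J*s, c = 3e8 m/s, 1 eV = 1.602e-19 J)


E = hc/lambda = 6.626e-34 * 3e8 / 5.144e-07 = 3.864e-19 J = 2.4122 eV

2.4122 eV


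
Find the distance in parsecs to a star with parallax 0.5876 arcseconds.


d = 1/p = 1/0.5876 = 1.7018

1.7018 pc


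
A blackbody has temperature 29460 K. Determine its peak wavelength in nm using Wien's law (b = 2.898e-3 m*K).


lam_max = b / T = 2.898e-3 / 29460 = 9.837e-08 m = 98.3707 nm

98.3707 nm


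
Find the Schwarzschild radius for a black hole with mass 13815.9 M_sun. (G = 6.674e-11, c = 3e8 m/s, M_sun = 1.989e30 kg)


M = 13815.9 * 1.989e30 kg = 2.74798251e+34 kg. rs = 2GM/c^2 = 2 * 6.674e-11 * 2.74798251e+34 / (3e8)^2 = 4.076e+07

4.076e+07 m


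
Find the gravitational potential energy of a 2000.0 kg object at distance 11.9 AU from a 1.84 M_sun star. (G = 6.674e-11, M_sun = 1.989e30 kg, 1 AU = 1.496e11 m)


M = 1.84 * 1.989e30 kg = 3.65976e+30 kg; r = 11.9 AU * 1.496e11 m/AU = 1.78024e+12 m. U = -GM*m/r = -(6.674e-11 * 3.65976e+30 * 2000.0) / 1.78024e+12 = -2.744e+11

-2.744e+11 J


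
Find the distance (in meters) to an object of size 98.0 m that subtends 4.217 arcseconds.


D = size / theta_rad, theta_rad = 4.217 * pi/(180*3600) = 2.044e-05, D = 4.793e+06

4.793e+06 m


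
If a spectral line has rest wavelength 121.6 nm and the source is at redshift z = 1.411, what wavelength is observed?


lam_obs = lam_emit * (1 + z) = 121.6 * (1 + 1.411) = 293.1776

293.1776 nm


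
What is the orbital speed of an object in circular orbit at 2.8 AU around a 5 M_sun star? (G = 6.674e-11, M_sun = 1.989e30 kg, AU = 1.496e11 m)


v = sqrt(GM/r) = sqrt(6.674e-11 * 9.945e+30 / 4.189e+11) = 39806.1965

39806.1965 m/s


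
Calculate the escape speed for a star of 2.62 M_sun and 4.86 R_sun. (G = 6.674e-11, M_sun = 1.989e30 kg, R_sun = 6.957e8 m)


M = 2.62 * 1.989e30 kg = 5.21118e+30 kg; R = 4.86 * 6.957e8 m = 3.381102e+09 m. v_esc = sqrt(2GM/R) = sqrt(2 * 6.674e-11 * 5.21118e+30 / 3.381102e+09) = 453572.797

453572.797 m/s


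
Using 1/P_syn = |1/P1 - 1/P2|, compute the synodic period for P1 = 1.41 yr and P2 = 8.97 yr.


1/P_syn = |1/P1 - 1/P2| = |1/1.41 - 1/8.97| => P_syn = 1.673

1.673 years


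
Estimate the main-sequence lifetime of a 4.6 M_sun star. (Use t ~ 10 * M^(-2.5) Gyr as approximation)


t = 10 * M^(-2.5) = 10 * 4.6^(-2.5) = 0.2203

0.2203 Gyr


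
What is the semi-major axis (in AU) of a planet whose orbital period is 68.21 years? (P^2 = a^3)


a = P^(2/3) = 68.21^(2/3) = 16.6942

16.6942 AU


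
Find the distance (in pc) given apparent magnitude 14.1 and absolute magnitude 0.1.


d = 10^((m - M + 5)/5) = 10^((14.1 - 0.1 + 5)/5) = 6309.5734

6309.5734 pc


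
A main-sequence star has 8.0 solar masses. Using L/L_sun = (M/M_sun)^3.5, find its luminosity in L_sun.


L/L_sun = (M/M_sun)^3.5 = 8.0^3.5 = 1448.1547

1448.1547 L_sun


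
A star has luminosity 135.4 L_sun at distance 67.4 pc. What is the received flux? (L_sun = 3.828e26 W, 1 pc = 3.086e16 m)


F = L / (4*pi*d^2) = 5.183e+28 / (4*pi*(2.080e+18)^2) = 9.534e-10

9.534e-10 W/m^2


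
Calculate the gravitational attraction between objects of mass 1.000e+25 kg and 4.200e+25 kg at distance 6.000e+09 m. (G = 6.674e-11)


F = G*m1*m2/r^2 = 6.674e-11 * 1.000e+25 * 4.200e+25 / (6.000e+09)^2 = 6.674e-11 * 4.200e+50 / 3.600e+19 = 7.786e+20

7.786e+20 N


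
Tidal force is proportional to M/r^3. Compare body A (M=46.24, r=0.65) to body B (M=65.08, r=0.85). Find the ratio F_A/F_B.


Ratio = (M1/r1^3) / (M2/r2^3) = (46.24/0.65^3) / (65.08/0.85^3) = 1.5889

1.5889


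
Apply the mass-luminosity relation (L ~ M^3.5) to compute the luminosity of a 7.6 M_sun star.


L/L_sun = (M/M_sun)^3.5 = 7.6^3.5 = 1210.1733

1210.1733 L_sun


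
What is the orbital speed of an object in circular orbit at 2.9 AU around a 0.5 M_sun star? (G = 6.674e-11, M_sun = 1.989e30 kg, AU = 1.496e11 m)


v = sqrt(GM/r) = sqrt(6.674e-11 * 9.945e+29 / 4.338e+11) = 12368.8892

12368.8892 m/s


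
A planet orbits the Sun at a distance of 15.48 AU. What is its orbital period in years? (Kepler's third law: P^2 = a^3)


P = a^(3/2) = 15.48^1.5 = 60.9055

60.9055 years


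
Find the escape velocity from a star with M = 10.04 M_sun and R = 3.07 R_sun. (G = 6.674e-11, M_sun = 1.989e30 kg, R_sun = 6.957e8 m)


M = 10.04 * 1.989e30 kg = 1.996956e+31 kg; R = 3.07 * 6.957e8 m = 2.135799e+09 m. v_esc = sqrt(2GM/R) = sqrt(2 * 6.674e-11 * 1.996956e+31 / 2.135799e+09) = 1.117e+06

1.117e+06 m/s


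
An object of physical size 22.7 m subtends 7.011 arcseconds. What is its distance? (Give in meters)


D = size / theta_rad, theta_rad = 7.011 * pi/(180*3600) = 3.399e-05, D = 667837.8408

667837.8408 m


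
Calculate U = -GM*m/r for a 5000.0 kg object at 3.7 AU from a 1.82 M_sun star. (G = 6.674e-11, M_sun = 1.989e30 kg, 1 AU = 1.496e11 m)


M = 1.82 * 1.989e30 kg = 3.61998e+30 kg; r = 3.7 AU * 1.496e11 m/AU = 5.5352e+11 m. U = -GM*m/r = -(6.674e-11 * 3.61998e+30 * 5000.0) / 5.5352e+11 = -2.182e+12

-2.182e+12 J


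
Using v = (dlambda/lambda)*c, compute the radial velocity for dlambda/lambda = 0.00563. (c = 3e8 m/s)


v = (dlambda/lambda) * c = 0.00563 * 3e8 = 1.689e+06

1.689e+06 m/s


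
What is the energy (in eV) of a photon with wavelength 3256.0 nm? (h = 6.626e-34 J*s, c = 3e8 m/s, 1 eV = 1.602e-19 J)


E = hc/lambda = 6.626e-34 * 3e8 / 3.256e-06 = 6.105e-20 J = 0.3811 eV

0.3811 eV


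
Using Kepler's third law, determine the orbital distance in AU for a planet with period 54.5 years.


a = P^(2/3) = 54.5^(2/3) = 14.3747

14.3747 AU


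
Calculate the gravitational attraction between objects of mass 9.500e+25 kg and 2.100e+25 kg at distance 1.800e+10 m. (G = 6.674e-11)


F = G*m1*m2/r^2 = 6.674e-11 * 9.500e+25 * 2.100e+25 / (1.800e+10)^2 = 6.674e-11 * 1.995e+51 / 3.240e+20 = 4.109e+20

4.109e+20 N


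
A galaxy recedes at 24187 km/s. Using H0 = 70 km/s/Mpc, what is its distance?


d = v / H0 = 24187 / 70 = 345.5286

345.5286 Mpc


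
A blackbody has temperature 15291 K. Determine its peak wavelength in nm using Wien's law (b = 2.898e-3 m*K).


lam_max = b / T = 2.898e-3 / 15291 = 1.895e-07 m = 189.5232 nm

189.5232 nm


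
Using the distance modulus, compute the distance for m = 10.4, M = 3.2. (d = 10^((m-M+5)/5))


d = 10^((m - M + 5)/5) = 10^((10.4 - 3.2 + 5)/5) = 275.4229

275.4229 pc


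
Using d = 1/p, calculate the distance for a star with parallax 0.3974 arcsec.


d = 1/p = 1/0.3974 = 2.5164

2.5164 pc


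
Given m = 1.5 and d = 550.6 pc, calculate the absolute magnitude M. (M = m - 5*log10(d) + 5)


M = m - 5*log10(d) + 5 = 1.5 - 5*log10(550.6) + 5 = -7.2042

-7.2042


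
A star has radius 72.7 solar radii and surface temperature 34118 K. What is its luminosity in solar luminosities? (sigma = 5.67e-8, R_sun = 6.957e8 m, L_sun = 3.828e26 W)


R = 72.7 * 6.957e8 m = 5.057739e+10 m. L = 4*pi*R^2*sigma*T^4 = 4*pi*(5.057739e+10)^2 * 5.67e-8 * 34118^4 = 2.469676168e+33 W. L/L_sun = 2.469676168e+33 / 3.828e26 = 6.452e+06

6.452e+06 L_sun


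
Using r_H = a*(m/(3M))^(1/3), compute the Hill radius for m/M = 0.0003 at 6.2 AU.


r_H = a * (m/3M)^(1/3) = 6.2 * (0.0003/3)^(1/3) = 0.2878

0.2878 AU


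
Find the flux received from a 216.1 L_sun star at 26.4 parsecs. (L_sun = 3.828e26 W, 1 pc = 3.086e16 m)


F = L / (4*pi*d^2) = 8.272e+28 / (4*pi*(8.147e+17)^2) = 9.918e-09

9.918e-09 W/m^2


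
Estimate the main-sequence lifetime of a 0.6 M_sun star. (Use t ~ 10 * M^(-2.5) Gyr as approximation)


t = 10 * M^(-2.5) = 10 * 0.6^(-2.5) = 35.861

35.861 Gyr


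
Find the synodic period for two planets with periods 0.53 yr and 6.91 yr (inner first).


1/P_syn = |1/P1 - 1/P2| = |1/0.53 - 1/6.91| => P_syn = 0.574

0.574 years


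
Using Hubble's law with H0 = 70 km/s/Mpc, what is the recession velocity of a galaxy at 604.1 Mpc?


v = H0 * d = 70 * 604.1 = 42287.0

42287.0 km/s


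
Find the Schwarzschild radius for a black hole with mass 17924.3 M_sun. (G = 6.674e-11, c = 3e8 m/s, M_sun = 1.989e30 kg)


M = 17924.3 * 1.989e30 kg = 3.56514327e+34 kg. rs = 2GM/c^2 = 2 * 6.674e-11 * 3.56514327e+34 / (3e8)^2 = 5.288e+07

5.288e+07 m


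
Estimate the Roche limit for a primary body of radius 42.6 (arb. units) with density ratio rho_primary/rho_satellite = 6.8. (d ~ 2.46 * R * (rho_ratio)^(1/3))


d_Roche = 2.46 * 42.6 * 6.8^(1/3) = 198.5398

198.5398


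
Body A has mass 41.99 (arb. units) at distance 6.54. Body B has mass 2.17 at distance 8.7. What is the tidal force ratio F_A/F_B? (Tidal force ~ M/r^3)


Ratio = (M1/r1^3) / (M2/r2^3) = (41.99/6.54^3) / (2.17/8.7^3) = 45.5523

45.5523


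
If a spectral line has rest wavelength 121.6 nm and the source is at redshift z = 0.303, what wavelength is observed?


lam_obs = lam_emit * (1 + z) = 121.6 * (1 + 0.303) = 158.4448

158.4448 nm


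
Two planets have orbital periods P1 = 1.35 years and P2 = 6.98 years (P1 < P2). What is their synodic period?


1/P_syn = |1/P1 - 1/P2| = |1/1.35 - 1/6.98| => P_syn = 1.6737

1.6737 years


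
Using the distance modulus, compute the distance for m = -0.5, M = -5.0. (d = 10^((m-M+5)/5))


d = 10^((m - M + 5)/5) = 10^((-0.5 - -5.0 + 5)/5) = 79.4328

79.4328 pc


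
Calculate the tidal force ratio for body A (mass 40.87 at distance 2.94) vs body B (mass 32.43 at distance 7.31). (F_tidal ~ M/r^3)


Ratio = (M1/r1^3) / (M2/r2^3) = (40.87/2.94^3) / (32.43/7.31^3) = 19.3717

19.3717


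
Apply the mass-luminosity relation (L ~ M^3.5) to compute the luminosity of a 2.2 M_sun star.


L/L_sun = (M/M_sun)^3.5 = 2.2^3.5 = 15.7935

15.7935 L_sun


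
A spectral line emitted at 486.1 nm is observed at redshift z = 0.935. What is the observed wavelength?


lam_obs = lam_emit * (1 + z) = 486.1 * (1 + 0.935) = 940.6035

940.6035 nm


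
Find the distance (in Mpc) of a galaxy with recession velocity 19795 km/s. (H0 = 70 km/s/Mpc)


d = v / H0 = 19795 / 70 = 282.7857

282.7857 Mpc


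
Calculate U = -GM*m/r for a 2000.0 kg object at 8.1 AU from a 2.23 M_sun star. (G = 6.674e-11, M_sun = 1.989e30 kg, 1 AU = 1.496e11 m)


M = 2.23 * 1.989e30 kg = 4.43547e+30 kg; r = 8.1 AU * 1.496e11 m/AU = 1.21176e+12 m. U = -GM*m/r = -(6.674e-11 * 4.43547e+30 * 2000.0) / 1.21176e+12 = -4.886e+11

-4.886e+11 J


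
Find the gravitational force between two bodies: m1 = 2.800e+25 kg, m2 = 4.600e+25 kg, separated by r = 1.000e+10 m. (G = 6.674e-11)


F = G*m1*m2/r^2 = 6.674e-11 * 2.800e+25 * 4.600e+25 / (1.000e+10)^2 = 6.674e-11 * 1.288e+51 / 1.000e+20 = 8.596e+20

8.596e+20 N


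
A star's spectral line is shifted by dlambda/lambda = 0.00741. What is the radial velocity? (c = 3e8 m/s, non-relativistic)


v = (dlambda/lambda) * c = 0.00741 * 3e8 = 2.223e+06

2.223e+06 m/s


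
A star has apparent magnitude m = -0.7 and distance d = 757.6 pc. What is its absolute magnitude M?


M = m - 5*log10(d) + 5 = -0.7 - 5*log10(757.6) + 5 = -10.0972

-10.0972


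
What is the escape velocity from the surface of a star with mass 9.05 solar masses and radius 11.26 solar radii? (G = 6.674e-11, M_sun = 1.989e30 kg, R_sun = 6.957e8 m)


M = 9.05 * 1.989e30 kg = 1.800045e+31 kg; R = 11.26 * 6.957e8 m = 7.833582e+09 m. v_esc = sqrt(2GM/R) = sqrt(2 * 6.674e-11 * 1.800045e+31 / 7.833582e+09) = 553821.2088

553821.2088 m/s


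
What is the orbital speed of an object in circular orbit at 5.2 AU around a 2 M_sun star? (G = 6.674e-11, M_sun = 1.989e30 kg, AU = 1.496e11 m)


v = sqrt(GM/r) = sqrt(6.674e-11 * 3.978e+30 / 7.779e+11) = 18473.8759

18473.8759 m/s


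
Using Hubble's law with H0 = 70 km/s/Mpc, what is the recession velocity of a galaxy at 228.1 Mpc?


v = H0 * d = 70 * 228.1 = 15967.0

15967.0 km/s


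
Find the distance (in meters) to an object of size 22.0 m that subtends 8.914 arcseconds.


D = size / theta_rad, theta_rad = 8.914 * pi/(180*3600) = 4.322e-05, D = 509067.2804

509067.2804 m


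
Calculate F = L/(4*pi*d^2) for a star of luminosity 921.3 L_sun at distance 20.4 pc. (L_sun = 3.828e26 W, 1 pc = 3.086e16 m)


F = L / (4*pi*d^2) = 3.527e+29 / (4*pi*(6.295e+17)^2) = 7.081e-08

7.081e-08 W/m^2


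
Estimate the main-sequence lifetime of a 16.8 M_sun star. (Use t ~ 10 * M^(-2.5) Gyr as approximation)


t = 10 * M^(-2.5) = 10 * 16.8^(-2.5) = 0.0086

0.0086 Gyr


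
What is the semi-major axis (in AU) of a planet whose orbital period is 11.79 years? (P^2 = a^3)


a = P^(2/3) = 11.79^(2/3) = 5.1802

5.1802 AU


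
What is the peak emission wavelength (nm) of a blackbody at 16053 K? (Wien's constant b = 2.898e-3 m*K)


lam_max = b / T = 2.898e-3 / 16053 = 1.805e-07 m = 180.527 nm

180.527 nm


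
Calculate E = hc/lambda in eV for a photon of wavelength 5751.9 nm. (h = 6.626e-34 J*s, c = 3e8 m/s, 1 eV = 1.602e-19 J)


E = hc/lambda = 6.626e-34 * 3e8 / 5.752e-06 = 3.456e-20 J = 0.2157 eV

0.2157 eV


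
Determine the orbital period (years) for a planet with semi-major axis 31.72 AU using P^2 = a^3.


P = a^(3/2) = 31.72^1.5 = 178.6487

178.6487 years


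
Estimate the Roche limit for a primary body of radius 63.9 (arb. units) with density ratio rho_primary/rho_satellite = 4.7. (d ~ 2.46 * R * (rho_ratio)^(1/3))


d_Roche = 2.46 * 63.9 * 4.7^(1/3) = 263.3107

263.3107


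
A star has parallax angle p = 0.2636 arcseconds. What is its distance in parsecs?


d = 1/p = 1/0.2636 = 3.7936

3.7936 pc


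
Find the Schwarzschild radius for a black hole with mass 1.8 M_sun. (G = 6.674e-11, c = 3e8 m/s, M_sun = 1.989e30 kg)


M = 1.8 * 1.989e30 kg = 3.5802e+30 kg. rs = 2GM/c^2 = 2 * 6.674e-11 * 3.5802e+30 / (3e8)^2 = 5309.8344

5309.8344 m


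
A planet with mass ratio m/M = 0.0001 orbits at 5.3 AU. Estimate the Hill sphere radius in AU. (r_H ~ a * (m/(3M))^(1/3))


r_H = a * (m/3M)^(1/3) = 5.3 * (0.0001/3)^(1/3) = 0.1706

0.1706 AU


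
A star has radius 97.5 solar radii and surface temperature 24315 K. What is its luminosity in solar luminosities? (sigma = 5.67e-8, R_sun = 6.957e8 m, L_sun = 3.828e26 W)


R = 97.5 * 6.957e8 m = 6.783075e+10 m. L = 4*pi*R^2*sigma*T^4 = 4*pi*(6.783075e+10)^2 * 5.67e-8 * 24315^4 = 1.145890863e+33 W. L/L_sun = 1.145890863e+33 / 3.828e26 = 2.993e+06

2.993e+06 L_sun


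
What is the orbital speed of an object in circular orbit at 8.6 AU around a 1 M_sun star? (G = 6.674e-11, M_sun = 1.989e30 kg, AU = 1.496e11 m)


v = sqrt(GM/r) = sqrt(6.674e-11 * 1.989e+30 / 1.287e+12) = 10157.7021

10157.7021 m/s


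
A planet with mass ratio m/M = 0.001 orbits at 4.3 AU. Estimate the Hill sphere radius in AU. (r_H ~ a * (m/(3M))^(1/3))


r_H = a * (m/3M)^(1/3) = 4.3 * (0.001/3)^(1/3) = 0.2981

0.2981 AU
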